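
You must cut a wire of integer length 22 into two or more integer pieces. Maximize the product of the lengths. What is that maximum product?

2916

Define m[k] = max over 1≤i<k of i · max(k−i, m[k−i]); the inner max lets the remainder stay uncut if that's better.
Small cases: m[2]=1, m[3]=2, m[4]=4, m[5]=6, m[6]=9, m[7]=12, m[8]=18, m[9]=27, m[10]=36, m[11]=54, m[12]=81, m[13]=108, m[14]=162, m[15]=243, m[16]=324, m[17]=486.
m[18] = max(1×486, 2×324, 3×243, …, 16×2, 17×1) = 729
m[19] = max(1×729, 2×486, 3×324, …, 17×2, 18×1) = 972
m[20] = max(1×972, 2×729, 3×486, …, 18×2, 19×1) = 1458
m[21] = max(1×1458, 2×972, 3×729, …, 19×2, 20×1) = 2187
m[22] = max(1×2187, 2×1458, 3×972, …, 20×2, 21×1) = 2916
One optimal split: 3 + 3 + 3 + 3 + 3 + 3 + 2 + 2; product 3×3×3×3×3×3×2×2 = 2916.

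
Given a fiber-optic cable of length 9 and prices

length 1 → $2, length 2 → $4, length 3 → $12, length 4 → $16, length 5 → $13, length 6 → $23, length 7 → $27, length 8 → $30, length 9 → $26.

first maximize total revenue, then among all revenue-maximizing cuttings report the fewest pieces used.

3

Let r[k] be the best obtainable value from length k. For each k, try every first piece i and keep the best of price[i] + r[k−i].
r[1] = 2
r[2] = 4  (first piece 1, then r[1]=2)
r[3] = 12
r[4] = 16
r[5] = 18  (first piece 1, then r[4]=16)
r[6] = 24  (first piece 3, then r[3]=12)
r[7] = 28  (first piece 3, then r[4]=16)
r[8] = 32  (first piece 4, then r[4]=16)
r[9] = 36  (first piece 3, then r[6]=24)
Maximum revenue is $36.
Now minimize piece count subject to staying optimal: for each k, pieces[k] = 1 + min over i with p[i]+r[k−i]=r[k] of pieces[k−i].
pieces[6] = 2
pieces[7] = 2
pieces[8] = 2
pieces[9] = 3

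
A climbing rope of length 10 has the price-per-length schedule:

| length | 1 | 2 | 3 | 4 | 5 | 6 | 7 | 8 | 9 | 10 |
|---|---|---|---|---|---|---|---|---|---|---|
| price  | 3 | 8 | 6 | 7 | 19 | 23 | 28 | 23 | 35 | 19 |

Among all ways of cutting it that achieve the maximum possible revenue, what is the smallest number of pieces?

5

Consider every possible first cut. r[k] is the best of p[i]+r[k−i] over all sellable i≤k.
r[1] = 3
r[2] = 8
r[3] = 11  (first piece 1, then r[2]=8)
r[4] = 16  (first piece 2, then r[2]=8)
r[5] = 19  (first piece 1, then r[4]=16)
r[6] = 24  (first piece 2, then r[4]=16)
r[7] = 28
r[8] = 32  (first piece 2, then r[6]=24)
r[9] = 36  (first piece 2, then r[7]=28)
r[10] = 40  (first piece 2, then r[8]=32)
Maximum revenue is €40.
Now minimize piece count subject to staying optimal: for each k, pieces[k] = 1 + min over i with p[i]+r[k−i]=r[k] of pieces[k−i].
pieces[7] = 1
pieces[8] = 4
pieces[9] = 2
pieces[10] = 5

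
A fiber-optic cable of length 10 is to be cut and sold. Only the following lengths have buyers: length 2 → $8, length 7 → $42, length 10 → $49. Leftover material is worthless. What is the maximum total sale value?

Consider every possible first cut. r[k] is the best of p[i]+r[k−i] over all sellable i≤k.
r[1] = 0
r[2] = 8
r[3] = 8
r[4] = 16  (first piece 2, then r[2]=8)
r[5] = 16
r[6] = 24  (first piece 2, then r[4]=16)
r[7] = 42
r[8] = 42
r[9] = 50  (first piece 2, then r[7]=42)
r[10] = 50
One optimal cutting: pieces 7 + 2 with 1 meter of scrap → $50.

50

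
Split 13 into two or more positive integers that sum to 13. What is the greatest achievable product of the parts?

108

Let m[k] be the best product for length k (with at least one cut). For each first piece i, the rest contributes max(k−i, m[k−i]).
Small cases: m[2]=1, m[3]=2, m[4]=4, m[5]=6, m[6]=9, m[7]=12, m[8]=18.
m[9] = 3·max(6,9) = 3·9 = 27
m[10] = 2·max(8,18) = 2·18 = 36
m[11] = 2·max(9,27) = 2·27 = 54
m[12] = 3·max(9,27) = 3·27 = 81
m[13] = 2·max(11,54) = 2·54 = 108
One optimal split: 3 + 3 + 3 + 2 + 2; product 3·3·3·2·2 = 108.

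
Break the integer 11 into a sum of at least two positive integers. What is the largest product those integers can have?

54

Fill prod[k] for k=2..11: at each k try every first piece i and multiply by the better of (k−i) uncut or prod[k−i].
prod[2] = 1*max(1,0) = 1*1 = 1
prod[3] = max(1*2, 2*1) = 2
prod[4] = max(1*3, 2*2, 3*1) = 4
prod[5] = max(1*4, 2*3, 3*2, 4*1) = 6
prod[6] = max(1*6, 2*4, 3*3, 4*2, 5*1) = 9
prod[7] = max(1*9, 2*6, 3*4, 4*3, 5*2, 6*1) = 12
prod[8] = max(1*12, 2*9, 3*6, …, 6*2, 7*1) = 18
prod[9] = max(1*18, 2*12, 3*9, …, 7*2, 8*1) = 27
prod[10] = max(1*27, 2*18, 3*12, …, 8*2, 9*1) = 36
prod[11] = max(1*36, 2*27, 3*18, …, 9*2, 10*1) = 54
One optimal split: 3 + 3 + 3 + 2; product 3*3*3*2 = 54.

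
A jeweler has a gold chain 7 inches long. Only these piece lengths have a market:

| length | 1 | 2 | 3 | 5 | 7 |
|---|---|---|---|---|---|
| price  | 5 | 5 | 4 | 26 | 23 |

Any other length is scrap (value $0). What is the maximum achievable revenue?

36

Consider every possible first cut. best[k] is the best of p[i]+best[k−i] over all sellable i≤k.
best[1] = 5
best[2] = 10  (first piece 1, then best[1]=5)
best[3] = 15  (first piece 1, then best[2]=10)
best[4] = 20  (first piece 1, then best[3]=15)
best[5] = 26
best[6] = 31  (first piece 1, then best[5]=26)
best[7] = 36  (first piece 1, then best[6]=31)
One optimal cutting: 5 + 1 + 1 → $36.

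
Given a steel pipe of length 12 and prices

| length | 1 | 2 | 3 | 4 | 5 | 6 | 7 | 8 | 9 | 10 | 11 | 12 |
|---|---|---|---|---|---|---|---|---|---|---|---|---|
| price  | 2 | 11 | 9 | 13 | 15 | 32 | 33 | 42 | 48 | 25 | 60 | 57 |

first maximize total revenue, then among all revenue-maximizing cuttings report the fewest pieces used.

Consider every possible first cut. r[k] is the best of p[i]+r[k−i] over all sellable i≤k.
r[1] = 2
r[2] = max(2+2, 11+0) = 11
r[3] = max(2+11, 11+2, 9+0) = 13
r[4] = max(2+13, 11+11, 9+2, 13+0) = 22
r[5] = max(2+22, 11+13, 9+11, 13+2, 15+0) = 24
r[6] = max(2+24, 11+22, 9+13, 13+11, 15+2, 32+0) = 33
r[7] = max(2+33, 11+24, 9+22, …, 32+2, 33+0) = 35
r[8] = max(2+35, 11+33, 9+24, …, 33+2, 42+0) = 44
r[9] = max(2+44, 11+35, 9+33, …, 42+2, 48+0) = 48
r[10] = max(2+48, 11+44, 9+35, …, 48+2, 25+0) = 55
r[11] = max(2+55, 11+48, 9+44, …, 25+2, 60+0) = 60
r[12] = max(2+60, 11+55, 9+48, …, 60+2, 57+0) = 66
Maximum revenue is $66.
Now minimize piece count subject to staying optimal: for each k, pieces[k] = 1 + min over i with p[i]+r[k−i]=r[k] of pieces[k−i].
pieces[9] = 1
pieces[10] = 5
pieces[11] = 1
pieces[12] = 6

6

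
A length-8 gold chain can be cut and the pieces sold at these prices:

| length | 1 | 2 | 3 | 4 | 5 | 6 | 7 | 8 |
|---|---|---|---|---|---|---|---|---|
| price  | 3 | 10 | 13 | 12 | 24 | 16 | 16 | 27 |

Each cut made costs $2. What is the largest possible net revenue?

35

Let r[k] be the best obtainable value from length k. For each k, try every first piece i and keep the best of price[i] + r[k−i] minus the 2 cut fee when i<k.
r[1] = 3
r[2] = max(3+3-2, 10+0) = 10
r[3] = max(3+10-2, 10+3-2, 13+0) = 13
r[4] = max(3+13-2, 10+10-2, 13+3-2, 12+0) = 18
r[5] = max(3+18-2, 10+13-2, 13+10-2, 12+3-2, 24+0) = 24
r[6] = max(3+24-2, 10+18-2, 13+13-2, 12+10-2, 24+3-2, 16+0) = 26
r[7] = max(3+26-2, 10+24-2, 13+18-2, …, 16+3-2, 16+0) = 32
r[8] = max(3+32-2, 10+26-2, 13+24-2, …, 16+3-2, 27+0) = 35
One optimal plan: pieces 5 + 3 (1 cut) → $37 − $2 = $35.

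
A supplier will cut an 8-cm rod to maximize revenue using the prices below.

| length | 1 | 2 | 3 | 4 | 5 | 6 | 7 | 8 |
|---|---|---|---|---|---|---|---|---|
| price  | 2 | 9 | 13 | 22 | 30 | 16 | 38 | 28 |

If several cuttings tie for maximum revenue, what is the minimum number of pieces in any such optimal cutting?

Let r[k] be the best obtainable value from length k. For each k, try every first piece i and keep the best of price[i] + r[k−i].
r[1] = 2
r[2] = 9
r[3] = 13
r[4] = 22
r[5] = 30
r[6] = 32  (first piece 1, then r[5]=30)
r[7] = 39  (first piece 2, then r[5]=30)
r[8] = 44  (first piece 4, then r[4]=22)
Maximum revenue is 44.
Now minimize piece count subject to staying optimal: for each k, pieces[k] = 1 + min over i with p[i]+r[k−i]=r[k] of pieces[k−i].
pieces[5] = 1
pieces[6] = 2
pieces[7] = 2
pieces[8] = 2

2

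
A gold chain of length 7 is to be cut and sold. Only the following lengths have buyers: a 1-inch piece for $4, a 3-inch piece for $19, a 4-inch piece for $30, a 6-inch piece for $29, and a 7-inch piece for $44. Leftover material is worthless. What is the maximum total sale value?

49

Consider every possible first cut. best[k] is the best of p[i]+best[k−i] over all sellable i≤k.
best[1] = 4
best[2] = 8  (first piece 1, then best[1]=4)
best[3] = 19
best[4] = 30
best[5] = 34  (first piece 1, then best[4]=30)
best[6] = 38  (first piece 1, then best[5]=34)
best[7] = 49  (first piece 3, then best[4]=30)
One optimal cutting: 4 + 3 → $49.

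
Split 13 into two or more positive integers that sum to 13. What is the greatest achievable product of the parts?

Define prod[k] = max over 1≤i<k of i · max(k−i, prod[k−i]); the inner max lets the remainder stay uncut if that's better.
prod[2] = 1·max(1,0) = 1·1 = 1
prod[3] = 1·max(2,1) = 1·2 = 2
prod[4] = 2·max(2,1) = 2·2 = 4
prod[5] = 2·max(3,2) = 2·3 = 6
prod[6] = 3·max(3,2) = 3·3 = 9
prod[7] = 2·max(5,6) = 2·6 = 12
prod[8] = 2·max(6,9) = 2·9 = 18
prod[9] = 3·max(6,9) = 3·9 = 27
prod[10] = 2·max(8,18) = 2·18 = 36
prod[11] = 2·max(9,27) = 2·27 = 54
prod[12] = 3·max(9,27) = 3·27 = 81
prod[13] = 2·max(11,54) = 2·54 = 108
One optimal split: 3 + 3 + 3 + 2 + 2; product 3·3·3·2·2 = 108.

108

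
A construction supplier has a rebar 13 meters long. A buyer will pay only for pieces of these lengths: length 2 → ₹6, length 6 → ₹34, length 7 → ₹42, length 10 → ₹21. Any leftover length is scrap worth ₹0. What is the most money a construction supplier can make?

Build f[k] bottom-up: f[k] = max over allowed piece i of (p[i] + f[k−i]).
f[1] = 0
f[2] = 6
f[3] = 6
f[4] = 12  (first piece 2, then f[2]=6)
f[5] = 12
f[6] = 34
f[7] = 42
f[8] = 42
f[9] = 48  (first piece 2, then f[7]=42)
f[10] = 48
f[11] = 54  (first piece 2, then f[9]=48)
f[12] = 68  (first piece 6, then f[6]=34)
f[13] = 76  (first piece 6, then f[7]=42)
One optimal cutting: 7 + 6 → ₹76.

76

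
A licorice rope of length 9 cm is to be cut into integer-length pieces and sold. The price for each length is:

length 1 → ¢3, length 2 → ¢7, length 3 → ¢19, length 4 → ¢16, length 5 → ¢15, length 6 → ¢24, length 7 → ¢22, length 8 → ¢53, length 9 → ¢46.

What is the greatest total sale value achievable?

57

Let v[k] be the best obtainable value from length k. For each k, try every first piece i and keep the best of price[i] + v[k−i].
v[1] = 3
v[2] = max(3+3, 7+0) = 7
v[3] = max(3+7, 7+3, 19+0) = 19
v[4] = max(3+19, 7+7, 19+3, 16+0) = 22
v[5] = max(3+22, 7+19, 19+7, 16+3, 15+0) = 26
v[6] = max(3+26, 7+22, 19+19, 16+7, 15+3, 24+0) = 38
v[7] = max(3+38, 7+26, 19+22, …, 24+3, 22+0) = 41
v[8] = max(3+41, 7+38, 19+26, …, 22+3, 53+0) = 53
v[9] = max(3+53, 7+41, 19+38, …, 53+3, 46+0) = 57
One optimal cutting: 3 + 3 + 3 → ¢19 + ¢19 + ¢19 = ¢57.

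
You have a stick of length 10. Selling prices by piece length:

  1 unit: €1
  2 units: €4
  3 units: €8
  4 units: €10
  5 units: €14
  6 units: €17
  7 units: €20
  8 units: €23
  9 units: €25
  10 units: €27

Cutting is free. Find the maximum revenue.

Consider every possible first cut. R[k] is the best of p[i]+R[k−i] over all sellable i≤k.
R[1] = 1
R[2] = max(1+1, 4+0) = 4
R[3] = max(1+4, 4+1, 8+0) = 8
R[4] = max(1+8, 4+4, 8+1, 10+0) = 10
R[5] = max(1+10, 4+8, 8+4, 10+1, 14+0) = 14
R[6] = max(1+14, 4+10, 8+8, 10+4, 14+1, 17+0) = 17
R[7] = max(1+17, 4+14, 8+10, …, 17+1, 20+0) = 20
R[8] = max(1+20, 4+17, 8+14, …, 20+1, 23+0) = 23
R[9] = max(1+23, 4+20, 8+17, …, 23+1, 25+0) = 25
R[10] = max(1+25, 4+23, 8+20, …, 25+1, 27+0) = 28
One optimal cutting: 7 + 3 → €20 + €8 = €28.

28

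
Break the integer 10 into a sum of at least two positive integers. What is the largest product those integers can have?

36

Let f[k] be the best product for length k (with at least one cut). For each first piece i, the rest contributes max(k−i, f[k−i]).
f[2] = 1*max(1,0) = 1*1 = 1
f[3] = 1*max(2,1) = 1*2 = 2
f[4] = 2*max(2,1) = 2*2 = 4
f[5] = 2*max(3,2) = 2*3 = 6
f[6] = 3*max(3,2) = 3*3 = 9
f[7] = 2*max(5,6) = 2*6 = 12
f[8] = 2*max(6,9) = 2*9 = 18
f[9] = 3*max(6,9) = 3*9 = 27
f[10] = 2*max(8,18) = 2*18 = 36
One optimal split: 3 + 3 + 2 + 2; product 3*3*2*2 = 36.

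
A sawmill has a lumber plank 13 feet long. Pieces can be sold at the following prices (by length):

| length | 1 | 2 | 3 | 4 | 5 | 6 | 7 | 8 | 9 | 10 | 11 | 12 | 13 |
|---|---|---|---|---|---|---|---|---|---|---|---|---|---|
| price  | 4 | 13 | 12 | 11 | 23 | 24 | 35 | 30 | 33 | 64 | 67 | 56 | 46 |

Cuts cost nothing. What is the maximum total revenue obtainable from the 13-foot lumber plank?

Let r[k] be the best obtainable value from length k. For each k, try every first piece i and keep the best of price[i] + r[k−i].
r[1] = 4
r[2] = 13
r[3] = 17  (first piece 1, then r[2]=13)
r[4] = 26  (first piece 2, then r[2]=13)
r[5] = 30  (first piece 1, then r[4]=26)
r[6] = 39  (first piece 2, then r[4]=26)
r[7] = 43  (first piece 1, then r[6]=39)
r[8] = 52  (first piece 2, then r[6]=39)
r[9] = 56  (first piece 1, then r[8]=52)
r[10] = 65  (first piece 2, then r[8]=52)
r[11] = 69  (first piece 1, then r[10]=65)
r[12] = 78  (first piece 2, then r[10]=65)
r[13] = 82  (first piece 1, then r[12]=78)
One optimal cutting: 2 + 2 + 2 + 2 + 2 + 2 + 1 → $13 + $13 + $13 + $13 + $13 + $13 + $4 = $82.

82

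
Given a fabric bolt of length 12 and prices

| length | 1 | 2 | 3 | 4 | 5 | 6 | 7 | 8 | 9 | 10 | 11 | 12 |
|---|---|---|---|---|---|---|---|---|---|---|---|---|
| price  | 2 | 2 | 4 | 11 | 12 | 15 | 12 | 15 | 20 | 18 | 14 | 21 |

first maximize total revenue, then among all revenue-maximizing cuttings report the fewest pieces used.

Consider every possible first cut. r[k] is the best of p[i]+r[k−i] over all sellable i≤k.
r[1] = 2
r[2] = 4  (first piece 1, then r[1]=2)
r[3] = 6  (first piece 1, then r[2]=4)
r[4] = 11
r[5] = 13  (first piece 1, then r[4]=11)
r[6] = 15  (first piece 1, then r[5]=13)
r[7] = 17  (first piece 1, then r[6]=15)
r[8] = 22  (first piece 4, then r[4]=11)
r[9] = 24  (first piece 1, then r[8]=22)
r[10] = 26  (first piece 1, then r[9]=24)
r[11] = 28  (first piece 1, then r[10]=26)
r[12] = 33  (first piece 4, then r[8]=22)
Maximum revenue is $33.
Now minimize piece count subject to staying optimal: for each k, pieces[k] = 1 + min over i with p[i]+r[k−i]=r[k] of pieces[k−i].
pieces[9] = 3
pieces[10] = 2
pieces[11] = 3
pieces[12] = 3

3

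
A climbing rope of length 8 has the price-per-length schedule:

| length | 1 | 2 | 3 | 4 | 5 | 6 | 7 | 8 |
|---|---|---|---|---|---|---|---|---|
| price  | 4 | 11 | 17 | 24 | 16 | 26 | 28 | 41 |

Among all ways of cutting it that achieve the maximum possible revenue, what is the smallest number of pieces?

Consider every possible first cut. r[k] is the best of p[i]+r[k−i] over all sellable i≤k.
r[1] = 4
r[2] = 11
r[3] = 17
r[4] = 24
r[5] = 28  (first piece 1, then r[4]=24)
r[6] = 35  (first piece 2, then r[4]=24)
r[7] = 41  (first piece 3, then r[4]=24)
r[8] = 48  (first piece 4, then r[4]=24)
Maximum revenue is €48.
Now minimize piece count subject to staying optimal: for each k, pieces[k] = 1 + min over i with p[i]+r[k−i]=r[k] of pieces[k−i].
pieces[5] = 2
pieces[6] = 2
pieces[7] = 2
pieces[8] = 2

2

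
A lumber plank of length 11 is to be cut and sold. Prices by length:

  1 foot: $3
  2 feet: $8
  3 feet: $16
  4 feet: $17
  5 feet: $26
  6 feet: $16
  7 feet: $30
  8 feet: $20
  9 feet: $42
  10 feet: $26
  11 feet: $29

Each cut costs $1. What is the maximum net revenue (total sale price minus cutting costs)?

Consider every possible first cut. r[k] is the best of p[i]+r[k−i] over all sellable i≤k, charging 1 whenever i<k.
r[1] = 3
r[2] = 8
r[3] = 16
r[4] = 18  (first piece 1, then r[3]=16)
r[5] = 26
r[6] = 31  (first piece 3, then r[3]=16)
r[7] = 33  (first piece 1, then r[6]=31)
r[8] = 41  (first piece 3, then r[5]=26)
r[9] = 46  (first piece 3, then r[6]=31)
r[10] = 51  (first piece 5, then r[5]=26)
r[11] = 56  (first piece 3, then r[8]=41)
One optimal plan: pieces 5 + 3 + 3 (2 cuts) → $58 − $2 = $56.

56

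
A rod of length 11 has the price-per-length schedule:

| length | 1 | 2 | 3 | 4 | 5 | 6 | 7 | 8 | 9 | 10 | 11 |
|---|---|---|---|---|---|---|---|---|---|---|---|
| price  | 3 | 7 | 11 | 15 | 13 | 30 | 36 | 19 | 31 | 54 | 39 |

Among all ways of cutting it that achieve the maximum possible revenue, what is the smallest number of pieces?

2

Let r[k] be the best obtainable value from length k. For each k, try every first piece i and keep the best of price[i] + r[k−i].
r[1] = 3
r[2] = max(3+3, 7+0) = 7
r[3] = max(3+7, 7+3, 11+0) = 11
r[4] = max(3+11, 7+7, 11+3, 15+0) = 15
r[5] = max(3+15, 7+11, 11+7, 15+3, 13+0) = 18
r[6] = max(3+18, 7+15, 11+11, 15+7, 13+3, 30+0) = 30
r[7] = max(3+30, 7+18, 11+15, …, 30+3, 36+0) = 36
r[8] = max(3+36, 7+30, 11+18, …, 36+3, 19+0) = 39
r[9] = max(3+39, 7+36, 11+30, …, 19+3, 31+0) = 43
r[10] = max(3+43, 7+39, 11+36, …, 31+3, 54+0) = 54
r[11] = max(3+54, 7+43, 11+39, …, 54+3, 39+0) = 57
Maximum revenue is €57.
Now minimize piece count subject to staying optimal: for each k, pieces[k] = 1 + min over i with p[i]+r[k−i]=r[k] of pieces[k−i].
pieces[8] = 2
pieces[9] = 2
pieces[10] = 1
pieces[11] = 2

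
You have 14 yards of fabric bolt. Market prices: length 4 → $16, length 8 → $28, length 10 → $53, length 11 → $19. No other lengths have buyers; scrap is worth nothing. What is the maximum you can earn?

69

Build best[k] bottom-up: best[k] = max over allowed piece i of (p[i] + best[k−i]).
best[1] = 0
best[2] = 0
best[3] = 0
best[4] = 16
best[5] = 16
best[6] = 16
best[7] = 16
best[8] = 32  (first piece 4, then best[4]=16)
best[9] = 32
best[10] = 53
best[11] = 53
best[12] = 53
best[13] = 53
best[14] = 69  (first piece 4, then best[10]=53)
One optimal cutting: 10 + 4 → $69.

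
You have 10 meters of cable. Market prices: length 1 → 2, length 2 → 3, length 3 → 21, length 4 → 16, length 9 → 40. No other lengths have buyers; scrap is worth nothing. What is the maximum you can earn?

65

Consider every possible first cut. f[k] is the best of p[i]+f[k−i] over all sellable i≤k.
f[1] = 2
f[2] = 4  (first piece 1, then f[1]=2)
f[3] = 21
f[4] = 23  (first piece 1, then f[3]=21)
f[5] = 25  (first piece 1, then f[4]=23)
f[6] = 42  (first piece 3, then f[3]=21)
f[7] = 44  (first piece 1, then f[6]=42)
f[8] = 46  (first piece 1, then f[7]=44)
f[9] = 63  (first piece 3, then f[6]=42)
f[10] = 65  (first piece 1, then f[9]=63)
One optimal cutting: 3 + 3 + 3 + 1 → 65.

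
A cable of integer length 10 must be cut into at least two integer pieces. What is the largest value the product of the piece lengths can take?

36

Fill m[k] for k=2..10: at each k try every first piece i and multiply by the better of (k−i) uncut or m[k−i].
m[2] = 1·max(1,0) = 1·1 = 1
m[3] = 1·max(2,1) = 1·2 = 2
m[4] = 2·max(2,1) = 2·2 = 4
m[5] = 2·max(3,2) = 2·3 = 6
m[6] = 3·max(3,2) = 3·3 = 9
m[7] = 2·max(5,6) = 2·6 = 12
m[8] = 2·max(6,9) = 2·9 = 18
m[9] = 3·max(6,9) = 3·9 = 27
m[10] = 2·max(8,18) = 2·18 = 36
One optimal split: 3 + 3 + 2 + 2; product 3·3·2·2 = 36.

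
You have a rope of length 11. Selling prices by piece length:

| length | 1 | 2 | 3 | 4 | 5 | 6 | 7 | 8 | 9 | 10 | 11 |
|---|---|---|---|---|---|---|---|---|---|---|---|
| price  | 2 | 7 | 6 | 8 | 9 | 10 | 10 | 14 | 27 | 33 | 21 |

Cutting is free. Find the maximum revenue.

Consider every possible first cut. v[k] is the best of p[i]+v[k−i] over all sellable i≤k.
v[1] = 2
v[2] = max(2+2, 7+0) = 7
v[3] = max(2+7, 7+2, 6+0) = 9
v[4] = max(2+9, 7+7, 6+2, 8+0) = 14
v[5] = max(2+14, 7+9, 6+7, 8+2, 9+0) = 16
v[6] = max(2+16, 7+14, 6+9, 8+7, 9+2, 10+0) = 21
v[7] = max(2+21, 7+16, 6+14, …, 10+2, 10+0) = 23
v[8] = max(2+23, 7+21, 6+16, …, 10+2, 14+0) = 28
v[9] = max(2+28, 7+23, 6+21, …, 14+2, 27+0) = 30
v[10] = max(2+30, 7+28, 6+23, …, 27+2, 33+0) = 35
v[11] = max(2+35, 7+30, 6+28, …, 33+2, 21+0) = 37
One optimal cutting: 2 + 2 + 2 + 2 + 2 + 1 → 7 + 7 + 7 + 7 + 7 + 2 = 37.

37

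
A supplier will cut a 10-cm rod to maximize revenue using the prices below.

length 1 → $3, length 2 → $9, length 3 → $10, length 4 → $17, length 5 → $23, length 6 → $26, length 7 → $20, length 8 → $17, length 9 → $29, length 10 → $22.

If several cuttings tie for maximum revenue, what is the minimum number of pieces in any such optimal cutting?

2

Consider every possible first cut. r[k] is the best of p[i]+r[k−i] over all sellable i≤k.
r[1] = 3
r[2] = 9
r[3] = 12  (first piece 1, then r[2]=9)
r[4] = 18  (first piece 2, then r[2]=9)
r[5] = 23
r[6] = 27  (first piece 2, then r[4]=18)
r[7] = 32  (first piece 2, then r[5]=23)
r[8] = 36  (first piece 2, then r[6]=27)
r[9] = 41  (first piece 2, then r[7]=32)
r[10] = 46  (first piece 5, then r[5]=23)
Maximum revenue is $46.
Now minimize piece count subject to staying optimal: for each k, pieces[k] = 1 + min over i with p[i]+r[k−i]=r[k] of pieces[k−i].
pieces[7] = 2
pieces[8] = 4
pieces[9] = 3
pieces[10] = 2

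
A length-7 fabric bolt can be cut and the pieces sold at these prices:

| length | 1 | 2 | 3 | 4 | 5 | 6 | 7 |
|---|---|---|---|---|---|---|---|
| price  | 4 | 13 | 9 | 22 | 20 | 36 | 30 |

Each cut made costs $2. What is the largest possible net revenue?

Let net[k] be the best obtainable value from length k. For each k, try every first piece i and keep the best of price[i] + net[k−i] minus the 2 cut fee when i<k.
net[1] = 4
net[2] = max(4+4-2, 13+0) = 13
net[3] = max(4+13-2, 13+4-2, 9+0) = 15
net[4] = max(4+15-2, 13+13-2, 9+4-2, 22+0) = 24
net[5] = max(4+24-2, 13+15-2, 9+13-2, 22+4-2, 20+0) = 26
net[6] = max(4+26-2, 13+24-2, 9+15-2, 22+13-2, 20+4-2, 36+0) = 36
net[7] = max(4+36-2, 13+26-2, 9+24-2, …, 36+4-2, 30+0) = 38
One optimal plan: pieces 6 + 1 (1 cut) → $40 − $2 = $38.

38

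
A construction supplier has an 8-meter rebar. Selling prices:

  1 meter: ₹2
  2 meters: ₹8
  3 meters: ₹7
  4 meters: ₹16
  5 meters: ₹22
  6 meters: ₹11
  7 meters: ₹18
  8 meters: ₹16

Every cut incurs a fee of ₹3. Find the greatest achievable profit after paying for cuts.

Consider every possible first cut. v[k] is the best of p[i]+v[k−i] over all sellable i≤k, charging 3 whenever i<k.
v[1] = 2
v[2] = max(2+2-3, 8+0) = 8
v[3] = max(2+8-3, 8+2-3, 7+0) = 7
v[4] = max(2+7-3, 8+8-3, 7+2-3, 16+0) = 16
v[5] = max(2+16-3, 8+7-3, 7+8-3, 16+2-3, 22+0) = 22
v[6] = max(2+22-3, 8+16-3, 7+7-3, 16+8-3, 22+2-3, 11+0) = 21
v[7] = max(2+21-3, 8+22-3, 7+16-3, …, 11+2-3, 18+0) = 27
v[8] = max(2+27-3, 8+21-3, 7+22-3, …, 18+2-3, 16+0) = 29
One optimal plan: pieces 4 + 4 (1 cut) → ₹32 − ₹3 = ₹29.

29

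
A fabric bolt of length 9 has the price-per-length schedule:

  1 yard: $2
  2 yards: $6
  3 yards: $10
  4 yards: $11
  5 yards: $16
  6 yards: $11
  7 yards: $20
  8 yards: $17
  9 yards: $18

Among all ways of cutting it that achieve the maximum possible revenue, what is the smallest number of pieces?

Consider every possible first cut. r[k] is the best of p[i]+r[k−i] over all sellable i≤k.
r[1] = 2
r[2] = max(2+2, 6+0) = 6
r[3] = max(2+6, 6+2, 10+0) = 10
r[4] = max(2+10, 6+6, 10+2, 11+0) = 12
r[5] = max(2+12, 6+10, 10+6, 11+2, 16+0) = 16
r[6] = max(2+16, 6+12, 10+10, 11+6, 16+2, 11+0) = 20
r[7] = max(2+20, 6+16, 10+12, …, 11+2, 20+0) = 22
r[8] = max(2+22, 6+20, 10+16, …, 20+2, 17+0) = 26
r[9] = max(2+26, 6+22, 10+20, …, 17+2, 18+0) = 30
Maximum revenue is $30.
Now minimize piece count subject to staying optimal: for each k, pieces[k] = 1 + min over i with p[i]+r[k−i]=r[k] of pieces[k−i].
pieces[6] = 2
pieces[7] = 2
pieces[8] = 2
pieces[9] = 3

3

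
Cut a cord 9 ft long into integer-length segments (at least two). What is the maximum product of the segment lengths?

Define f[k] = max over 1≤i<k of i · max(k−i, f[k−i]); the inner max lets the remainder stay uncut if that's better.
Small cases: f[2]=1.
f[3] = 1×max(2,1) = 1×2 = 2
f[4] = 2×max(2,1) = 2×2 = 4
f[5] = 2×max(3,2) = 2×3 = 6
f[6] = 3×max(3,2) = 3×3 = 9
f[7] = 2×max(5,6) = 2×6 = 12
f[8] = 2×max(6,9) = 2×9 = 18
f[9] = 3×max(6,9) = 3×9 = 27
One optimal split: 3 + 3 + 3; product 3×3×3 = 27.

27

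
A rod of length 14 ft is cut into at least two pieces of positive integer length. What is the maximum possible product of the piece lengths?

162

Define f[k] = max over 1≤i<k of i · max(k−i, f[k−i]); the inner max lets the remainder stay uncut if that's better.
f[2] = 1·max(1,0) = 1·1 = 1
f[3] = 1·max(2,1) = 1·2 = 2
f[4] = 2·max(2,1) = 2·2 = 4
f[5] = 2·max(3,2) = 2·3 = 6
f[6] = 3·max(3,2) = 3·3 = 9
f[7] = 2·max(5,6) = 2·6 = 12
f[8] = 2·max(6,9) = 2·9 = 18
f[9] = 3·max(6,9) = 3·9 = 27
f[10] = 2·max(8,18) = 2·18 = 36
f[11] = 2·max(9,27) = 2·27 = 54
f[12] = 3·max(9,27) = 3·27 = 81
f[13] = 2·max(11,54) = 2·54 = 108
f[14] = 2·max(12,81) = 2·81 = 162
One optimal split: 3 + 3 + 3 + 3 + 2; product 3·3·3·3·2 = 162.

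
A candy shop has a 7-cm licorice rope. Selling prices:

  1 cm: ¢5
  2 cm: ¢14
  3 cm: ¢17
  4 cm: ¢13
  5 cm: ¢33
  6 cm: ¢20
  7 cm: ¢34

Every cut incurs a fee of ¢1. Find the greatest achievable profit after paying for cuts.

46

Let net[k] be the best obtainable value from length k. For each k, try every first piece i and keep the best of price[i] + net[k−i] minus the 1 cut fee when i<k.
net[1] = 5
net[2] = max(5+5-1, 14+0) = 14
net[3] = max(5+14-1, 14+5-1, 17+0) = 18
net[4] = max(5+18-1, 14+14-1, 17+5-1, 13+0) = 27
net[5] = max(5+27-1, 14+18-1, 17+14-1, 13+5-1, 33+0) = 33
net[6] = max(5+33-1, 14+27-1, 17+18-1, 13+14-1, 33+5-1, 20+0) = 40
net[7] = max(5+40-1, 14+33-1, 17+27-1, …, 20+5-1, 34+0) = 46
One optimal plan: pieces 5 + 2 (1 cut) → ¢47 − ¢1 = ¢46.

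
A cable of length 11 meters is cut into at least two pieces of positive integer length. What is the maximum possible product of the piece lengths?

54

Let P[k] be the best product for length k (with at least one cut). For each first piece i, the rest contributes max(k−i, P[k−i]).
P[2] = 1*max(1,0) = 1*1 = 1
P[3] = 1*max(2,1) = 1*2 = 2
P[4] = 2*max(2,1) = 2*2 = 4
P[5] = 2*max(3,2) = 2*3 = 6
P[6] = 3*max(3,2) = 3*3 = 9
P[7] = 2*max(5,6) = 2*6 = 12
P[8] = 2*max(6,9) = 2*9 = 18
P[9] = 3*max(6,9) = 3*9 = 27
P[10] = 2*max(8,18) = 2*18 = 36
P[11] = 2*max(9,27) = 2*27 = 54
One optimal split: 3 + 3 + 3 + 2; product 3*3*3*2 = 54.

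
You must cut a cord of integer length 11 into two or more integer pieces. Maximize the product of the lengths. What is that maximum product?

54

Define m[k] = max over 1≤i<k of i · max(k−i, m[k−i]); the inner max lets the remainder stay uncut if that's better.
Small cases: m[2]=1, m[3]=2, m[4]=4, m[5]=6, m[6]=9.
m[7] = 2·max(5,6) = 2·6 = 12
m[8] = 2·max(6,9) = 2·9 = 18
m[9] = 3·max(6,9) = 3·9 = 27
m[10] = 2·max(8,18) = 2·18 = 36
m[11] = 2·max(9,27) = 2·27 = 54
One optimal split: 3 + 3 + 3 + 2; product 3·3·3·2 = 54.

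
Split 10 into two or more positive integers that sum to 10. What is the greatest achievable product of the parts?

Let P[k] be the best product for length k (with at least one cut). For each first piece i, the rest contributes max(k−i, P[k−i]).
P[2] = 1*max(1,0) = 1*1 = 1
P[3] = 1*max(2,1) = 1*2 = 2
P[4] = 2*max(2,1) = 2*2 = 4
P[5] = 2*max(3,2) = 2*3 = 6
P[6] = 3*max(3,2) = 3*3 = 9
P[7] = 2*max(5,6) = 2*6 = 12
P[8] = 2*max(6,9) = 2*9 = 18
P[9] = 3*max(6,9) = 3*9 = 27
P[10] = 2*max(8,18) = 2*18 = 36
One optimal split: 3 + 3 + 2 + 2; product 3*3*2*2 = 36.

36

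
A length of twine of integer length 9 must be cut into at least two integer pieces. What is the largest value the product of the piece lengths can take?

27

Fill P[k] for k=2..9: at each k try every first piece i and multiply by the better of (k−i) uncut or P[k−i].
Small cases: P[2]=1.
P[3] = 1*max(2,1) = 1*2 = 2
P[4] = 2*max(2,1) = 2*2 = 4
P[5] = 2*max(3,2) = 2*3 = 6
P[6] = 3*max(3,2) = 3*3 = 9
P[7] = 2*max(5,6) = 2*6 = 12
P[8] = 2*max(6,9) = 2*9 = 18
P[9] = 3*max(6,9) = 3*9 = 27
One optimal split: 3 + 3 + 3; product 3*3*3 = 27.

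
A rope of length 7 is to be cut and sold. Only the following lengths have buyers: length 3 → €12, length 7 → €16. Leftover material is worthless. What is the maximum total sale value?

Let r[k] be the best obtainable value from length k. For each k, try every first piece i and keep the best of price[i] + r[k−i].
r[1] = 0
r[2] = 0
r[3] = 12
r[4] = 12
r[5] = 12
r[6] = 24  (first piece 3, then r[3]=12)
r[7] = max(12+12, 16+0) = 24
One optimal cutting: pieces 3 + 3 with 1 meter of scrap → €24.

24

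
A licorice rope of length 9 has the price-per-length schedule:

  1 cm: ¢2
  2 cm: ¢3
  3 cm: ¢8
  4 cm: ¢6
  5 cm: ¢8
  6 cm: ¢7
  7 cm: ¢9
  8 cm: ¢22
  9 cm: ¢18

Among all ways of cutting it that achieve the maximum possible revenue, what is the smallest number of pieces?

2

Consider every possible first cut. r[k] is the best of p[i]+r[k−i] over all sellable i≤k.
r[1] = 2
r[2] = max(2+2, 3+0) = 4
r[3] = max(2+4, 3+2, 8+0) = 8
r[4] = max(2+8, 3+4, 8+2, 6+0) = 10
r[5] = max(2+10, 3+8, 8+4, 6+2, 8+0) = 12
r[6] = max(2+12, 3+10, 8+8, 6+4, 8+2, 7+0) = 16
r[7] = max(2+16, 3+12, 8+10, …, 7+2, 9+0) = 18
r[8] = max(2+18, 3+16, 8+12, …, 9+2, 22+0) = 22
r[9] = max(2+22, 3+18, 8+16, …, 22+2, 18+0) = 24
Maximum revenue is ¢24.
Now minimize piece count subject to staying optimal: for each k, pieces[k] = 1 + min over i with p[i]+r[k−i]=r[k] of pieces[k−i].
pieces[6] = 2
pieces[7] = 3
pieces[8] = 1
pieces[9] = 2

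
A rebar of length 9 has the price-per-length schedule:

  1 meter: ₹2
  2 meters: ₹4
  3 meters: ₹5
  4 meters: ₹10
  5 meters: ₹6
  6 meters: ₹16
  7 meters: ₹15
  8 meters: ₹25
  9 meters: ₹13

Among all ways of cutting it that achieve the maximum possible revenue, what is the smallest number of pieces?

2

Let r[k] be the best obtainable value from length k. For each k, try every first piece i and keep the best of price[i] + r[k−i].
r[1] = 2
r[2] = max(2+2, 4+0) = 4
r[3] = max(2+4, 4+2, 5+0) = 6
r[4] = max(2+6, 4+4, 5+2, 10+0) = 10
r[5] = max(2+10, 4+6, 5+4, 10+2, 6+0) = 12
r[6] = max(2+12, 4+10, 5+6, 10+4, 6+2, 16+0) = 16
r[7] = max(2+16, 4+12, 5+10, …, 16+2, 15+0) = 18
r[8] = max(2+18, 4+16, 5+12, …, 15+2, 25+0) = 25
r[9] = max(2+25, 4+18, 5+16, …, 25+2, 13+0) = 27
Maximum revenue is ₹27.
Now minimize piece count subject to staying optimal: for each k, pieces[k] = 1 + min over i with p[i]+r[k−i]=r[k] of pieces[k−i].
pieces[6] = 1
pieces[7] = 2
pieces[8] = 1
pieces[9] = 2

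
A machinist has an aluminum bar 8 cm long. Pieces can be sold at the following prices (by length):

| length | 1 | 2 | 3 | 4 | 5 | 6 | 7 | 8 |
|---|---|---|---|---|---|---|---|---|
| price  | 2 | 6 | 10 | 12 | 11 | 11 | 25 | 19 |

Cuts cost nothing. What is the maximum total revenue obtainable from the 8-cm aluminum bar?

27

Let best[k] be the best obtainable value from length k. For each k, try every first piece i and keep the best of price[i] + best[k−i].
best[1] = 2
best[2] = max(2+2, 6+0) = 6
best[3] = max(2+6, 6+2, 10+0) = 10
best[4] = max(2+10, 6+6, 10+2, 12+0) = 12
best[5] = max(2+12, 6+10, 10+6, 12+2, 11+0) = 16
best[6] = max(2+16, 6+12, 10+10, 12+6, 11+2, 11+0) = 20
best[7] = max(2+20, 6+16, 10+12, …, 11+2, 25+0) = 25
best[8] = max(2+25, 6+20, 10+16, …, 25+2, 19+0) = 27
One optimal cutting: 7 + 1 → $25 + $2 = $27.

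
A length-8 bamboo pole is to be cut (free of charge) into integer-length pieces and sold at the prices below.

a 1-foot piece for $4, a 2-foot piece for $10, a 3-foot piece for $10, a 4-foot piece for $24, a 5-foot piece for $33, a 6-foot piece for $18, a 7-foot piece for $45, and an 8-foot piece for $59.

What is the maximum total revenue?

59

Consider every possible first cut. best[k] is the best of p[i]+best[k−i] over all sellable i≤k.
best[1] = 4
best[2] = max(4+4, 10+0) = 10
best[3] = max(4+10, 10+4, 10+0) = 14
best[4] = max(4+14, 10+10, 10+4, 24+0) = 24
best[5] = max(4+24, 10+14, 10+10, 24+4, 33+0) = 33
best[6] = max(4+33, 10+24, 10+14, 24+10, 33+4, 18+0) = 37
best[7] = max(4+37, 10+33, 10+24, …, 18+4, 45+0) = 45
best[8] = max(4+45, 10+37, 10+33, …, 45+4, 59+0) = 59
Best is to sell the whole 8-foot piece uncut for $59.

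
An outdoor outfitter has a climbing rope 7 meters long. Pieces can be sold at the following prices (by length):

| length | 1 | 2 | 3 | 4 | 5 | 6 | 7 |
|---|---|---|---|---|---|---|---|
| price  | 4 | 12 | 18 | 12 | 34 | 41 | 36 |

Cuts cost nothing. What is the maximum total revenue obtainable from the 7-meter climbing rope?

Consider every possible first cut. v[k] is the best of p[i]+v[k−i] over all sellable i≤k.
v[1] = 4
v[2] = 12
v[3] = 18
v[4] = 24  (first piece 2, then v[2]=12)
v[5] = 34
v[6] = 41
v[7] = 46  (first piece 2, then v[5]=34)
One optimal cutting: 5 + 2 → €34 + €12 = €46.

46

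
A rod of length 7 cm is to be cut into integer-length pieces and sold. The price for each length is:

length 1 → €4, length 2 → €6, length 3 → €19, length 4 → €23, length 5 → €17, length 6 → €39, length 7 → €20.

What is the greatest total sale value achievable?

43

Consider every possible first cut. r[k] is the best of p[i]+r[k−i] over all sellable i≤k.
r[1] = 4
r[2] = 8  (first piece 1, then r[1]=4)
r[3] = 19
r[4] = 23  (first piece 1, then r[3]=19)
r[5] = 27  (first piece 1, then r[4]=23)
r[6] = 39
r[7] = 43  (first piece 1, then r[6]=39)
One optimal cutting: 6 + 1 → €39 + €4 = €43.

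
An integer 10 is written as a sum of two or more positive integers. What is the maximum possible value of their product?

36

Define prod[k] = max over 1≤i<k of i · max(k−i, prod[k−i]); the inner max lets the remainder stay uncut if that's better.
Small cases: prod[2]=1, prod[3]=2, prod[4]=4.
prod[5] = max(1·4, 2·3, 3·2, 4·1) = 6
prod[6] = max(1·6, 2·4, 3·3, 4·2, 5·1) = 9
prod[7] = max(1·9, 2·6, 3·4, 4·3, 5·2, 6·1) = 12
prod[8] = max(1·12, 2·9, 3·6, …, 6·2, 7·1) = 18
prod[9] = max(1·18, 2·12, 3·9, …, 7·2, 8·1) = 27
prod[10] = max(1·27, 2·18, 3·12, …, 8·2, 9·1) = 36
One optimal split: 3 + 3 + 2 + 2; product 3·3·2·2 = 36.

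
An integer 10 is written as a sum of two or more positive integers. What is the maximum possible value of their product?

Define prod[k] = max over 1≤i<k of i · max(k−i, prod[k−i]); the inner max lets the remainder stay uncut if that's better.
prod[2] = 1×max(1,0) = 1×1 = 1
prod[3] = 1×max(2,1) = 1×2 = 2
prod[4] = 2×max(2,1) = 2×2 = 4
prod[5] = 2×max(3,2) = 2×3 = 6
prod[6] = 3×max(3,2) = 3×3 = 9
prod[7] = 2×max(5,6) = 2×6 = 12
prod[8] = 2×max(6,9) = 2×9 = 18
prod[9] = 3×max(6,9) = 3×9 = 27
prod[10] = 2×max(8,18) = 2×18 = 36
One optimal split: 3 + 3 + 2 + 2; product 3×3×2×2 = 36.

36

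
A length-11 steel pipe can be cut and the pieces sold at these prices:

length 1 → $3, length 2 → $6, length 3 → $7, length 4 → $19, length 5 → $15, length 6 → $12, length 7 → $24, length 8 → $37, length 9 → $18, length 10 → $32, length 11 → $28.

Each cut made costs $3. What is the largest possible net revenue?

41

Build r[k] bottom-up: r[k] = max over allowed piece i of (p[i] + r[k−i]) − 3 per cut.
r[1] = 3
r[2] = 6
r[3] = 7
r[4] = 19
r[5] = 19  (first piece 1, then r[4]=19)
r[6] = 22  (first piece 2, then r[4]=19)
r[7] = 24
r[8] = 37
r[9] = 37  (first piece 1, then r[8]=37)
r[10] = 40  (first piece 2, then r[8]=37)
r[11] = 41  (first piece 3, then r[8]=37)
One optimal plan: pieces 8 + 3 (1 cut) → $44 − $3 = $41.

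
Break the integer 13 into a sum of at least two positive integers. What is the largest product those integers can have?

108

Let prod[k] be the best product for length k (with at least one cut). For each first piece i, the rest contributes max(k−i, prod[k−i]).
prod[2] = 1·max(1,0) = 1·1 = 1
prod[3] = 1·max(2,1) = 1·2 = 2
prod[4] = 2·max(2,1) = 2·2 = 4
prod[5] = 2·max(3,2) = 2·3 = 6
prod[6] = 3·max(3,2) = 3·3 = 9
prod[7] = 2·max(5,6) = 2·6 = 12
prod[8] = 2·max(6,9) = 2·9 = 18
prod[9] = 3·max(6,9) = 3·9 = 27
prod[10] = 2·max(8,18) = 2·18 = 36
prod[11] = 2·max(9,27) = 2·27 = 54
prod[12] = 3·max(9,27) = 3·27 = 81
prod[13] = 2·max(11,54) = 2·54 = 108
One optimal split: 3 + 3 + 3 + 2 + 2; product 3·3·3·2·2 = 108.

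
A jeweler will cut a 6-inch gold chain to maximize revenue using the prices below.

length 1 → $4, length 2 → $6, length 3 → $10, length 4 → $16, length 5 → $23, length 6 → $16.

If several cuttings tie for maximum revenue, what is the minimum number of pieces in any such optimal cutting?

Build r[k] bottom-up: r[k] = max over allowed piece i of (p[i] + r[k−i]).
r[1] = 4
r[2] = 8  (first piece 1, then r[1]=4)
r[3] = 12  (first piece 1, then r[2]=8)
r[4] = 16  (first piece 1, then r[3]=12)
r[5] = 23
r[6] = 27  (first piece 1, then r[5]=23)
Maximum revenue is $27.
Now minimize piece count subject to staying optimal: for each k, pieces[k] = 1 + min over i with p[i]+r[k−i]=r[k] of pieces[k−i].
pieces[3] = 3
pieces[4] = 1
pieces[5] = 1
pieces[6] = 2

2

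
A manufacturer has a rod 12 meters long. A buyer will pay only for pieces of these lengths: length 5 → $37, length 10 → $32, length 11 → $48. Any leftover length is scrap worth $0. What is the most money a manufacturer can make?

74

Let best[k] be the best obtainable value from length k. For each k, try every first piece i and keep the best of price[i] + best[k−i].
best[1] = 0
best[2] = 0
best[3] = 0
best[4] = 0
best[5] = 37
best[6] = 37
best[7] = 37
best[8] = 37
best[9] = 37
best[10] = max(37+37, 32+0) = 74
best[11] = max(37+37, 32+0, 48+0) = 74
best[12] = max(37+37, 32+0, 48+0) = 74
One optimal cutting: pieces 5 + 5 with 2 meters of scrap → $74.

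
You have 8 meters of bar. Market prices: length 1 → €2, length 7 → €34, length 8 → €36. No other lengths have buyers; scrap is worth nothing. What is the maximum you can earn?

36

Build f[k] bottom-up: f[k] = max over allowed piece i of (p[i] + f[k−i]).
f[1] = 2
f[2] = 4  (first piece 1, then f[1]=2)
f[3] = 6  (first piece 1, then f[2]=4)
f[4] = 8  (first piece 1, then f[3]=6)
f[5] = 10  (first piece 1, then f[4]=8)
f[6] = 12  (first piece 1, then f[5]=10)
f[7] = max(2+12, 34+0) = 34
f[8] = max(2+34, 34+2, 36+0) = 36
One optimal cutting: 7 + 1 → €36.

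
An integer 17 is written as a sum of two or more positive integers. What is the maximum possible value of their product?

486

Define f[k] = max over 1≤i<k of i · max(k−i, f[k−i]); the inner max lets the remainder stay uncut if that's better.
f[2] = 1×max(1,0) = 1×1 = 1
f[3] = 1×max(2,1) = 1×2 = 2
f[4] = 2×max(2,1) = 2×2 = 4
f[5] = 2×max(3,2) = 2×3 = 6
f[6] = 3×max(3,2) = 3×3 = 9
f[7] = 2×max(5,6) = 2×6 = 12
f[8] = 2×max(6,9) = 2×9 = 18
f[9] = 3×max(6,9) = 3×9 = 27
f[10] = 2×max(8,18) = 2×18 = 36
f[11] = 2×max(9,27) = 2×27 = 54
f[12] = 3×max(9,27) = 3×27 = 81
f[13] = 2×max(11,54) = 2×54 = 108
f[14] = 2×max(12,81) = 2×81 = 162
f[15] = 3×max(12,81) = 3×81 = 243
f[16] = 2×max(14,162) = 2×162 = 324
f[17] = 2×max(15,243) = 2×243 = 486
One optimal split: 3 + 3 + 3 + 3 + 3 + 2; product 3×3×3×3×3×2 = 486.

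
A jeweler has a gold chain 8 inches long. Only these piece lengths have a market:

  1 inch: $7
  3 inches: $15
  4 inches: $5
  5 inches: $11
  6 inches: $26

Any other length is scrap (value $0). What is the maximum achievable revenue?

56

Consider every possible first cut. best[k] is the best of p[i]+best[k−i] over all sellable i≤k.
best[1] = 7
best[2] = 14  (first piece 1, then best[1]=7)
best[3] = max(7+14, 15+0) = 21
best[4] = max(7+21, 15+7, 5+0) = 28
best[5] = max(7+28, 15+14, 5+7, 11+0) = 35
best[6] = max(7+35, 15+21, 5+14, 11+7, 26+0) = 42
best[7] = max(7+42, 15+28, 5+21, 11+14, 26+7) = 49
best[8] = max(7+49, 15+35, 5+28, 11+21, 26+14) = 56
One optimal cutting: 1 + 1 + 1 + 1 + 1 + 1 + 1 + 1 → $56.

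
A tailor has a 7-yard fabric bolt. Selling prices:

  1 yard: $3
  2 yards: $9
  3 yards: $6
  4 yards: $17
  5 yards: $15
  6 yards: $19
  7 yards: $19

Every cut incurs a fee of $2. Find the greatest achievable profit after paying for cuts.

Consider every possible first cut. net[k] is the best of p[i]+net[k−i] over all sellable i≤k, charging 2 whenever i<k.
net[1] = 3
net[2] = max(3+3-2, 9+0) = 9
net[3] = max(3+9-2, 9+3-2, 6+0) = 10
net[4] = max(3+10-2, 9+9-2, 6+3-2, 17+0) = 17
net[5] = max(3+17-2, 9+10-2, 6+9-2, 17+3-2, 15+0) = 18
net[6] = max(3+18-2, 9+17-2, 6+10-2, 17+9-2, 15+3-2, 19+0) = 24
net[7] = max(3+24-2, 9+18-2, 6+17-2, …, 19+3-2, 19+0) = 25
One optimal plan: pieces 4 + 2 + 1 (2 cuts) → $29 − $4 = $25.

25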